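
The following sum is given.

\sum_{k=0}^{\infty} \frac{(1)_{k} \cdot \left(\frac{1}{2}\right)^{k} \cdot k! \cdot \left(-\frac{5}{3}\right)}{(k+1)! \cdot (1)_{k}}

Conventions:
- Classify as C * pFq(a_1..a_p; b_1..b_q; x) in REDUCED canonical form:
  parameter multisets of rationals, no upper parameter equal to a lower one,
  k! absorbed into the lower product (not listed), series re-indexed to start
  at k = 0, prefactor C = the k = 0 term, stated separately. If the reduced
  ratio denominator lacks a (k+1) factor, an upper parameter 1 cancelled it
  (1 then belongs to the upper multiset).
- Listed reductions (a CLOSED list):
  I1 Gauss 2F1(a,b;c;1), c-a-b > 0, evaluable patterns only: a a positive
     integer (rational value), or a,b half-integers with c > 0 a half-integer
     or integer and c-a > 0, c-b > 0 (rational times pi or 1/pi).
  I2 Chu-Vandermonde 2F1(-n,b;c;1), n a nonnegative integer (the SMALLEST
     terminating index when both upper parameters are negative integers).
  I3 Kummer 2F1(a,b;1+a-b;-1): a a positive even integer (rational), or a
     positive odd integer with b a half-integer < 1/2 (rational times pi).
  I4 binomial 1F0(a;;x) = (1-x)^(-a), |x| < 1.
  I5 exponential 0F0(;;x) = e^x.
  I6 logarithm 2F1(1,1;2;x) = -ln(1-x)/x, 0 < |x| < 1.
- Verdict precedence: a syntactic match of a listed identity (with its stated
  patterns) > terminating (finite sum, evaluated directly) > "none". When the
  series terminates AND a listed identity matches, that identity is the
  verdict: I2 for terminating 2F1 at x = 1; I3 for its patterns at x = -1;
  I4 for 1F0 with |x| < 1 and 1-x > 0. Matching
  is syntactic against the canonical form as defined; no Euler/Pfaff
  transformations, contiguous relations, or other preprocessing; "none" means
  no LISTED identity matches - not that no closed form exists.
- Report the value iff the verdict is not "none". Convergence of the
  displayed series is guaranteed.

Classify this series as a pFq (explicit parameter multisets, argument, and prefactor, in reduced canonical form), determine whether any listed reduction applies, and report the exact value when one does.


This is -\frac{5}{3} * 2F1(1, 1; 2; \frac{1}{2}) in reduced canonical form. Verdict (x = \frac{1}{2}): the logarithmic series (I6) applies (the logarithm: parameters (1,1;2), x = \frac{1}{2}). Exact value: \frac{10}{3} \cdot \ln\left(\frac{1}{2}\right).

First insight: from the first term -\frac{5}{3}: (1)_k (prefactor -5/3) is k! itself.
Adjacent-term ratio: r(k) = \frac{1}{2} * (k+1) (k+1) / [(k+2) (k+1)] ; factor over Q: parameters, x = \frac{1}{2}, and C = -\frac{5}{3}.


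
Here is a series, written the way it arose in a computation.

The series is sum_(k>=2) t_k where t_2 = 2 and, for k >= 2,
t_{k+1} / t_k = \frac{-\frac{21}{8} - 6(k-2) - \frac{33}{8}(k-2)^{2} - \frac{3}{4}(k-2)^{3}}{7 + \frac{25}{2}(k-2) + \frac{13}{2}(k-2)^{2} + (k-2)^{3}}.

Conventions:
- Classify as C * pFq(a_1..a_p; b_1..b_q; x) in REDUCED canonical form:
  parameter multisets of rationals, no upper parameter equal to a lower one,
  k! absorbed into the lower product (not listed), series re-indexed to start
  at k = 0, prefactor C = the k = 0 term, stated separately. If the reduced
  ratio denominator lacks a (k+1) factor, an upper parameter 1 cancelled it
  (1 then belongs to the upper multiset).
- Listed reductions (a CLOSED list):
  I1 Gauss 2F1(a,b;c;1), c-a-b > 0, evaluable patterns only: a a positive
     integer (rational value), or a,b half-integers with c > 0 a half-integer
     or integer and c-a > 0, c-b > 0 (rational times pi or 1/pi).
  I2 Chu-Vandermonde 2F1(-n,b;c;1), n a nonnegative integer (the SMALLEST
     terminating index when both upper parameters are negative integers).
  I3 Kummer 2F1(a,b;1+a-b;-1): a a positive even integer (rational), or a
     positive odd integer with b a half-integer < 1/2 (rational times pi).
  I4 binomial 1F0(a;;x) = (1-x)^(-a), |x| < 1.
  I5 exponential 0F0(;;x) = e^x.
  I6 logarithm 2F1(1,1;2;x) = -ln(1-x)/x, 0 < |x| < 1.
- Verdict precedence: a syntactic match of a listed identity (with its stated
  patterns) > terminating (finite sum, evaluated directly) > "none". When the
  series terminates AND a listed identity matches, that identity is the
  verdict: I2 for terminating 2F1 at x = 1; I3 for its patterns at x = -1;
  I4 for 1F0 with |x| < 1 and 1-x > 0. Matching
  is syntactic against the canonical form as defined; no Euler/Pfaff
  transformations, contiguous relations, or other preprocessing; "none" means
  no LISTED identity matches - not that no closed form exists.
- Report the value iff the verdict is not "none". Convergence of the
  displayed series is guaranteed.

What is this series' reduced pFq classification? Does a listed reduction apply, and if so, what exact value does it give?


Canonical form: C = 2 times 2F1 with upper {1, 1}, lower {2}, x = -\frac{3}{4}. Verdict: the logarithmic series (I6) fires (the logarithm: parameters (1,1;2), x = -\frac{3}{4}). Exact value: \frac{8}{3} \cdot \ln\left(\frac{7}{4}\right).

Key step: from the first term 2: the parameter 7/2 appears in both the upper and lower lists and cancels.
Consecutive-term ratio: r(k) = -\frac{3}{4} * (k+1) (k+1) / [(k+2) (k+1)] - poly over poly, x = -\frac{3}{4} from leading terms; C = 2 at k = 0.


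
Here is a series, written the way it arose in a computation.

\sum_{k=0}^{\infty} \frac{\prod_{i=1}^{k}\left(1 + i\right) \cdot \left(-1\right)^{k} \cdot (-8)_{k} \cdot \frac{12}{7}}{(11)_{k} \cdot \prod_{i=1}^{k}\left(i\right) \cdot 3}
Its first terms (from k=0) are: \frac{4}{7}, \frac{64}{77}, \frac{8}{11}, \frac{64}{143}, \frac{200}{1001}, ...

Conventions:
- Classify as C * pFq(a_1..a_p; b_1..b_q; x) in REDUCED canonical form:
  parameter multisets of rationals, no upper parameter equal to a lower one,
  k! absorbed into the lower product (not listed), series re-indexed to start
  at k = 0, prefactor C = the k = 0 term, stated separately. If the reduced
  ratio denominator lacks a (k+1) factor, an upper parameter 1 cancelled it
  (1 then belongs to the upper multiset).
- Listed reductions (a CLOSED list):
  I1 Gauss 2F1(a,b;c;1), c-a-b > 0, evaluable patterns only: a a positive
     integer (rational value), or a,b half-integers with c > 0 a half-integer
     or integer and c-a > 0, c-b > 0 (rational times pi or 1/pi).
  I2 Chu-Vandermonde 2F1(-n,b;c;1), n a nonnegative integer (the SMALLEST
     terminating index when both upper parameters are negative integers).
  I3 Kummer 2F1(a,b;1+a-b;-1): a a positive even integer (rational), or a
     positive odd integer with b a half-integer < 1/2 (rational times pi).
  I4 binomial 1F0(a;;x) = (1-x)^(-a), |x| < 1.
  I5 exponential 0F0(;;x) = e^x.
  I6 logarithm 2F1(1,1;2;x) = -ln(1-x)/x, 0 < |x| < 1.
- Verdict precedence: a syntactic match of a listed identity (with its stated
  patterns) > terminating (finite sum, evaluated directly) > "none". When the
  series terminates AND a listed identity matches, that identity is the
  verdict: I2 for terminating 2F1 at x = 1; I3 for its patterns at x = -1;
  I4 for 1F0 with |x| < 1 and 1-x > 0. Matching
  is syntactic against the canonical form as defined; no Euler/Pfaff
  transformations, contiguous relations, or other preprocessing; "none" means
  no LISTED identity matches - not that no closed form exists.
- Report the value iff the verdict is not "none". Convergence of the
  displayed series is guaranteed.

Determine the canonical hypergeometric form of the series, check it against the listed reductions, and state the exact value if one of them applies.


Canonical form: C = \frac{4}{7} times 2F1 with upper {-8, 2}, lower {11}, x = -1. Verdict: Kummer (I3) matches (x = -1; c = 11 equals 1+a-b for upper {-8, 2}: listed pattern). Sum: \frac{20}{7}.

The tell: from the first term \frac{4}{7}: the running product (C = 4/7) telescopes to a rising factorial.
Consecutive-term ratio: r(k) = -1 * (k-8) (k+2) / [(k+11) (k+1)] - poly over poly, x = -1 from leading terms; C = \frac{4}{7} at k = 0.


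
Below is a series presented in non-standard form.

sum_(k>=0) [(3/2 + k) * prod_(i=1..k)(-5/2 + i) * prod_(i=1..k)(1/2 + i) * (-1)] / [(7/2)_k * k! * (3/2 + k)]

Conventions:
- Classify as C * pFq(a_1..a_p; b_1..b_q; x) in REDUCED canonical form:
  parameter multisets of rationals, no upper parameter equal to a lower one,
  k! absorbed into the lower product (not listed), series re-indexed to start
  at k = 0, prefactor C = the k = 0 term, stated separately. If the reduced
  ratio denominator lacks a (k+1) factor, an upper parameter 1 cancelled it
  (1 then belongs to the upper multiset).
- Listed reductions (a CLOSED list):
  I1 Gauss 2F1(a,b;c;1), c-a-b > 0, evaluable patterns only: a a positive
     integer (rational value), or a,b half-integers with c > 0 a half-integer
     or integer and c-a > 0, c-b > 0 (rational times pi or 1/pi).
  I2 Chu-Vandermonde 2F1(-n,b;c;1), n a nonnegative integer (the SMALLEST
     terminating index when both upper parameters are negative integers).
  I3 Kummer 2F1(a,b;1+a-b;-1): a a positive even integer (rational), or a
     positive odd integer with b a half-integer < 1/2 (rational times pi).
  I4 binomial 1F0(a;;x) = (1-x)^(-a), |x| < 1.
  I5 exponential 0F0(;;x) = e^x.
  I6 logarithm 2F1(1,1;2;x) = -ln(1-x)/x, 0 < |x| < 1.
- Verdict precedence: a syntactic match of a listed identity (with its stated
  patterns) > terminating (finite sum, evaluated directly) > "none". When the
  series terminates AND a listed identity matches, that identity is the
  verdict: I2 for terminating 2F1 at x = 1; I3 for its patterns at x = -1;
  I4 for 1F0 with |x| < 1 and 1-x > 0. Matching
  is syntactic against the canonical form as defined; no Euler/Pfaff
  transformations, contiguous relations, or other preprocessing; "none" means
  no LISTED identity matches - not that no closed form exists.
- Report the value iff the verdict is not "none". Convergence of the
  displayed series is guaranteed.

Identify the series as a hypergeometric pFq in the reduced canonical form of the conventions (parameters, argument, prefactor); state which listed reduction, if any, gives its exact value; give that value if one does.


First insight: t_0 being -1, the running product (C = -1, x = 1) telescopes to a rising factorial.
Adjacent-term ratio: r(k) = 1 * (k-3/2) (k+3/2) / [(k+7/2) (k+1)] ; factor over Q: parameters, x = 1, and C = -1.

At argument 1: a 2F1 with upper {-3/2, 3/2}, lower {7/2}, scaled by C = -1. Verdict: Gauss's theorem I1 (half-integer case) matches (x = 1; upper {-3/2, 3/2} half-integers, c = 7/2 in the evaluable pattern). Value: (-75/512) * pi.


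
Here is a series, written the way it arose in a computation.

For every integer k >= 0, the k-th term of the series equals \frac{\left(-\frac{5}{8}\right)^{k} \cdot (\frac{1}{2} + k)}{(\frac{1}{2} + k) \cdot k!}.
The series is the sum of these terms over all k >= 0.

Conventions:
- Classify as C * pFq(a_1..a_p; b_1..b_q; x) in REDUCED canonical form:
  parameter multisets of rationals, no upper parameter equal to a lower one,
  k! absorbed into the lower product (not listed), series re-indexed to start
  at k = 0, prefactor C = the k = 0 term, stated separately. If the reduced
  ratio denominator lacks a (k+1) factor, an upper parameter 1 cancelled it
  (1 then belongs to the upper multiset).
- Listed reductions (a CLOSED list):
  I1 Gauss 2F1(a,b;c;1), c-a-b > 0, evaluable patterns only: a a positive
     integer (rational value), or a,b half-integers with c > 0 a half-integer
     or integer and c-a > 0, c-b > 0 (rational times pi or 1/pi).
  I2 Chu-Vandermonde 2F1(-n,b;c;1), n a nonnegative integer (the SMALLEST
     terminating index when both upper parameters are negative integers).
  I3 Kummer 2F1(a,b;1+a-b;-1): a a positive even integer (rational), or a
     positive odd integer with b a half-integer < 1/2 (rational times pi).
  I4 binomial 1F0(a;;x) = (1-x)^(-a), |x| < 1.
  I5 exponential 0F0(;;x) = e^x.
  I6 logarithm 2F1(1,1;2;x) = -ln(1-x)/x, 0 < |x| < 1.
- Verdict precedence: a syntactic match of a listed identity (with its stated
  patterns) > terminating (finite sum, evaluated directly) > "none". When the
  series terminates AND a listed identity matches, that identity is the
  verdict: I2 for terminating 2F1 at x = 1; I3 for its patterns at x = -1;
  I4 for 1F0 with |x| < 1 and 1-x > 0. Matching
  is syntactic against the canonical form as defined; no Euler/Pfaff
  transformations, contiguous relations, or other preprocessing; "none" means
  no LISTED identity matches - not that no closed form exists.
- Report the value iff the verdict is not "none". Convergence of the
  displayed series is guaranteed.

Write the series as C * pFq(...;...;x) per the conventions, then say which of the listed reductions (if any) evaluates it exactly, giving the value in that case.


The series (x = -\frac{5}{8}) is 0F0: upper {-}, lower {-}, prefactor 1. Verdict: exponential (I5) fires (the 0F0 exponential series at x = -\frac{5}{8}). Its exact value is e^{-\frac{5}{8}}.

First insight: t_0 = 1 here, and k + 1/2 divides numerator and denominator alike; prefactor 1 after cancelling.
Ratio: r(k) = -\frac{5}{8} * 1 / [(k+1)] ; factor over Q: parameters, x = -\frac{5}{8}, and C = 1.


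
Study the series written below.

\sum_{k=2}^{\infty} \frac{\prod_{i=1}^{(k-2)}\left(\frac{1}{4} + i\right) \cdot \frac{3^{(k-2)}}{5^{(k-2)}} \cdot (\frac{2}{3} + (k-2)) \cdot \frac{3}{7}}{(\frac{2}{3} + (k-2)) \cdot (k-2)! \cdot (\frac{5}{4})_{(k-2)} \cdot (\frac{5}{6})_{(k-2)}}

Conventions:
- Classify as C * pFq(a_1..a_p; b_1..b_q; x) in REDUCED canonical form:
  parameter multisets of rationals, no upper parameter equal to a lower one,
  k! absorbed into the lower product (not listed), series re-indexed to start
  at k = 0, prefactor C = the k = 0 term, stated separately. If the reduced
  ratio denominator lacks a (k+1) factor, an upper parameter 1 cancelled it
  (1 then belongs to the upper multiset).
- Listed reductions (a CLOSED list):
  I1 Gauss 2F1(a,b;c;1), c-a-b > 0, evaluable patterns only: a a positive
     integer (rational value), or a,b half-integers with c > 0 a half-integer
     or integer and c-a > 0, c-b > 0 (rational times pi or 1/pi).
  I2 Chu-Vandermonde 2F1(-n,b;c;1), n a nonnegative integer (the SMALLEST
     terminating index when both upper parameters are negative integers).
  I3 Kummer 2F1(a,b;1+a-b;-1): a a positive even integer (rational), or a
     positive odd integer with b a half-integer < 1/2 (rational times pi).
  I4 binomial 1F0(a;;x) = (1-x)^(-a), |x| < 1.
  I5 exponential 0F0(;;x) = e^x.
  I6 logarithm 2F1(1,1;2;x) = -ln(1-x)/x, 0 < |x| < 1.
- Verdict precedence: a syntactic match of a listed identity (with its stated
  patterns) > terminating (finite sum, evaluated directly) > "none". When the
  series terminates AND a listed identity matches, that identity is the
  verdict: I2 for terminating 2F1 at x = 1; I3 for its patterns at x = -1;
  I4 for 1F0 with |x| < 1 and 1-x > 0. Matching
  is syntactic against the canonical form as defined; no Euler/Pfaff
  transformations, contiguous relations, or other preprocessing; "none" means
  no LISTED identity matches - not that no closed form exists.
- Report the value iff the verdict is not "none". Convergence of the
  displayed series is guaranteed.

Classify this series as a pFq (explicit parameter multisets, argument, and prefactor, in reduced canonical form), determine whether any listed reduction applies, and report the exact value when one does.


First insight: from the first term \frac{3}{7}: the two geometric factors (C = 3/7) combine into one argument.
Ratio: r(k) = \frac{3}{5} * 1 / [(k+\frac{5}{6}) (k+1)] - rational in k. x = \frac{3}{5}; t_0 = \frac{3}{7}; negate the roots.

This is \frac{3}{7} * 0F1(-; \frac{5}{6}; \frac{3}{5}) in reduced canonical form. Verdict: none. A 0F1 with upper {-} fits none of I1-I6 at x = \frac{3}{5}; the sum runs forever.


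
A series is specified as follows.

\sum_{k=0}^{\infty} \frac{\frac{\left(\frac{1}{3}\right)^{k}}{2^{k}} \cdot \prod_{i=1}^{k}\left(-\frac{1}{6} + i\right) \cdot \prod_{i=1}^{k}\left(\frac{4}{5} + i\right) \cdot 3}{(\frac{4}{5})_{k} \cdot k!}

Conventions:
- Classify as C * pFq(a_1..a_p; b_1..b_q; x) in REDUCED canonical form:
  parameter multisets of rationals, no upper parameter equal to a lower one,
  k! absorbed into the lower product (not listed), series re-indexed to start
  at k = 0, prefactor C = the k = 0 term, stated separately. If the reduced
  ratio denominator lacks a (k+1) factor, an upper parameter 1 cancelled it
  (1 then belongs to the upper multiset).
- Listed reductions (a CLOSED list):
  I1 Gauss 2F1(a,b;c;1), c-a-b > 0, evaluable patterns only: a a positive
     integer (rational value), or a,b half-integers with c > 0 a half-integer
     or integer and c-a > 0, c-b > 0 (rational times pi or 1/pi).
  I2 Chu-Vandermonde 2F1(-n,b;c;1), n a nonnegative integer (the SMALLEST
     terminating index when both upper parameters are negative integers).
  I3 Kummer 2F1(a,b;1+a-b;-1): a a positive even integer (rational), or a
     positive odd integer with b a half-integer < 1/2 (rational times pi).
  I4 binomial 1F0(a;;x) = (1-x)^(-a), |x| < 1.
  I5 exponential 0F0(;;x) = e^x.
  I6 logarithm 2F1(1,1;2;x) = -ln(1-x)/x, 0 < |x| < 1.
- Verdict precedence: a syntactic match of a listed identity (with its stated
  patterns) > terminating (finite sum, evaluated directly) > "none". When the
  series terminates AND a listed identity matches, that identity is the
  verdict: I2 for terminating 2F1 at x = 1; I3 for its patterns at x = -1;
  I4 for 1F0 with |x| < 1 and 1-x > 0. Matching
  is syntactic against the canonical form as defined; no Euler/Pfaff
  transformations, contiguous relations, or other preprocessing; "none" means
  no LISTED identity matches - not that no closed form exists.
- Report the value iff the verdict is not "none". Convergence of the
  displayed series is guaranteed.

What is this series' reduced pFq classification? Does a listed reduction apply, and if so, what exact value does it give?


This is 3 * 2F1(\frac{5}{6}, \frac{9}{5}; \frac{4}{5}; \frac{1}{6}) in reduced canonical form. Verdict: none here - no I1-I6 shape fits x = \frac{1}{6} with lower {\frac{4}{5}}.

Key step: from the first term 3: the two k-th powers (C = 3, x = 1/6) combine into one argument.
Term ratio: r(k) = \frac{1}{6} * (k+\frac{5}{6}) (k+\frac{9}{5}) / [(k+\frac{4}{5}) (k+1)] - poly over poly, x = \frac{1}{6} from leading terms; C = 3 at k = 0.


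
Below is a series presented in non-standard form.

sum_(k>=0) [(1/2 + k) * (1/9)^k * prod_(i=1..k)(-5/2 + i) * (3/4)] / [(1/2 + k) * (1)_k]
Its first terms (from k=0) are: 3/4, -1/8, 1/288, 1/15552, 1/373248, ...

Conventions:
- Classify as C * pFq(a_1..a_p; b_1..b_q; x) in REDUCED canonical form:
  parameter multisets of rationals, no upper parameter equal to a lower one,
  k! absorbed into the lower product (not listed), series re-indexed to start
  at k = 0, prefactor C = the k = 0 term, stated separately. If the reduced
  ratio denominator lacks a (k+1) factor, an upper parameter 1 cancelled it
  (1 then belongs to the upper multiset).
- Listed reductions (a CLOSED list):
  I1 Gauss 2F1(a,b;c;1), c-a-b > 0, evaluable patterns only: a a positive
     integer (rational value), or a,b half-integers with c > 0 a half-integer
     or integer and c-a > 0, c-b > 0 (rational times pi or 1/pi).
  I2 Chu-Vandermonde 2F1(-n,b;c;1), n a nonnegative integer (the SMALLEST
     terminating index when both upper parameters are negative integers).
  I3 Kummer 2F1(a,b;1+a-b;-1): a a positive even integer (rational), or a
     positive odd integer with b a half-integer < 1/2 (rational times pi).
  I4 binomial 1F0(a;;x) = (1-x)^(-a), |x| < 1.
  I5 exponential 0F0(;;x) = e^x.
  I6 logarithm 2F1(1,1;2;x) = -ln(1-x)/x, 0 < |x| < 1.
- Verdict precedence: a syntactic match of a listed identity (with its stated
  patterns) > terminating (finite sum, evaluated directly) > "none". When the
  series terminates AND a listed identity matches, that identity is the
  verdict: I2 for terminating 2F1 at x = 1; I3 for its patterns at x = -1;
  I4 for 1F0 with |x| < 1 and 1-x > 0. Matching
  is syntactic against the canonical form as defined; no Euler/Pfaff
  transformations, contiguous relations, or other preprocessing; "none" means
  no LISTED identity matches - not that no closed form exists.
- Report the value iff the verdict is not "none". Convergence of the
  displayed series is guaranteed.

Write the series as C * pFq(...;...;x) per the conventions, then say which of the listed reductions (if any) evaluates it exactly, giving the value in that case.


At argument 1/9: a 1F0 with upper {-3/2}, lower {-}, scaled by C = 3/4. Verdict: the I4 binomial reduction fires (the 1F0 binomial series: exponent 3/2, x = 1/9). Sum: (3/4) * (8/9)^(3/2).

First insight: from the first term 3/4: the running product (prefactor 3/4) telescopes to a rising factorial.
Step ratio: r(k) = (1/9) * (k-3/2) / [(k+1)] - rational in k. x = (1/9); t_0 = 3/4; negate the roots.


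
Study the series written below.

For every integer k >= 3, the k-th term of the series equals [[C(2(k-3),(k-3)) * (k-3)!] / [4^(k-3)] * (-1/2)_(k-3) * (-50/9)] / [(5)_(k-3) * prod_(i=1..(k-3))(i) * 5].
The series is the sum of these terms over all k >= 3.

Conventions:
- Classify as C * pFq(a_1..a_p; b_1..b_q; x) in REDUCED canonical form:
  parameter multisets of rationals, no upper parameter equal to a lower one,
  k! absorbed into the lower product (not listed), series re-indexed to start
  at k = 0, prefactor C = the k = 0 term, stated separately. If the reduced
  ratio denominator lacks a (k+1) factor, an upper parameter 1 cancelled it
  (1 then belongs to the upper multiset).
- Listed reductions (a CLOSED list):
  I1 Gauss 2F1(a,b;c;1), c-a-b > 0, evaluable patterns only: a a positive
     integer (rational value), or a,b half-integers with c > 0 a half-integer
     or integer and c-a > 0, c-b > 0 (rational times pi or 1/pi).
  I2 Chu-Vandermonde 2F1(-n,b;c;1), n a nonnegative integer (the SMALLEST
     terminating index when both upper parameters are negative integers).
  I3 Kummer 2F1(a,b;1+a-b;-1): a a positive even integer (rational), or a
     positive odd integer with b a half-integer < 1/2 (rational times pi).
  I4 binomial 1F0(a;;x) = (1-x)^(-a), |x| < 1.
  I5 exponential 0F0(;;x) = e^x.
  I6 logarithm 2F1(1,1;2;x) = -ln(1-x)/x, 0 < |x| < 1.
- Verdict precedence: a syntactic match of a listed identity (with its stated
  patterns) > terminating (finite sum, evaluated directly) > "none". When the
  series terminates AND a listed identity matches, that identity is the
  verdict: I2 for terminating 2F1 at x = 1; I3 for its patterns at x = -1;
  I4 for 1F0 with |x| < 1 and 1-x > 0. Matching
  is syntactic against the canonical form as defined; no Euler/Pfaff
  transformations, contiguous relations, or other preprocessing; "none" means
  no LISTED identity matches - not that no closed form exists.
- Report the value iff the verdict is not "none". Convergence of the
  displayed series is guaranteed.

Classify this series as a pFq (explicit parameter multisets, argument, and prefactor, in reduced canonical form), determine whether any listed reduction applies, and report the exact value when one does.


At argument 1: a 2F1 with upper {-1/2, 1/2}, lower {5}, scaled by C = -10/9. Verdict (x = 1): Gauss (I1, half-integer pattern) applies (x = 1; upper {-1/2, 1/2} half-integers, c = 5 in the evaluable pattern). Hence: (-65536/19845) / pi.

First insight: x = 1 and C(2k,k) (prefactor -10/9) equals 4^k (1/2)_k / k!.
Term ratio: r(k) = 1 * (k-1/2) (k+1/2) / [(k+5) (k+1)] ; factor over Q: parameters, x = 1, and C = -10/9.


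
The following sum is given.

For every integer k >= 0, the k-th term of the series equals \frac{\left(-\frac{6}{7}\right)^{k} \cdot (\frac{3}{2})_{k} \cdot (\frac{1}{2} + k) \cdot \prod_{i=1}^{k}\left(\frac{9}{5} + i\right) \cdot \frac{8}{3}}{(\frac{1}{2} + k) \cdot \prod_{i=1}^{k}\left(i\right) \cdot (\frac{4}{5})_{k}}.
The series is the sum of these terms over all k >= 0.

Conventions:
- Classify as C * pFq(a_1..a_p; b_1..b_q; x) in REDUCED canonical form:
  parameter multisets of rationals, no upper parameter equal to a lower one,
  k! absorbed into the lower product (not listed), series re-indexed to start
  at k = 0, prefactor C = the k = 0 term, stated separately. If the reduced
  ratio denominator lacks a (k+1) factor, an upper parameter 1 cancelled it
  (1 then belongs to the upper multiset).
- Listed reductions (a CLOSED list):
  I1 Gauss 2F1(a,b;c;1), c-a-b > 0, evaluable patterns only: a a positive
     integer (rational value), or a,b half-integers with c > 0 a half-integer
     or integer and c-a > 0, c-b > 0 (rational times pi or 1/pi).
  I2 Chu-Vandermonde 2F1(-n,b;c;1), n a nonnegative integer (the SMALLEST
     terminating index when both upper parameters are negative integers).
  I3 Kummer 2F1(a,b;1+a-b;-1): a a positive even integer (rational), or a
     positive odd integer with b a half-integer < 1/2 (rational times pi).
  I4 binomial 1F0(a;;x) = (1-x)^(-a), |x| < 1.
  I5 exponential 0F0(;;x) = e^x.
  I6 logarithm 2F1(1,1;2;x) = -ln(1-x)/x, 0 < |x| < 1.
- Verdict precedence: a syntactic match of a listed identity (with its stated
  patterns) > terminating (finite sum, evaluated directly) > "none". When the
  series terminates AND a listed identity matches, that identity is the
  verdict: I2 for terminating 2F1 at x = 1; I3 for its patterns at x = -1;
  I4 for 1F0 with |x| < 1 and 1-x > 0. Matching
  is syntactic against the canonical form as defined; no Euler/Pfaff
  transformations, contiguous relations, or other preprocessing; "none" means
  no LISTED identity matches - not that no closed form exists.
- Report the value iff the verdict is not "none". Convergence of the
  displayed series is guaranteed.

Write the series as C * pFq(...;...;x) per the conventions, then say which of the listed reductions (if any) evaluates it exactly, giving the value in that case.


Prefactor \frac{8}{3}, argument -\frac{6}{7}: 2F1 with upper {\frac{3}{2}, \frac{14}{5}} over lower {\frac{4}{5}}. Verdict: none. No listed pattern accepts 2F1(\frac{3}{2}, \frac{14}{5}; \frac{4}{5}; -\frac{6}{7}).

First insight: x = -\frac{6}{7} and the factor k + 1/2 cancels (top and bottom), leaving C = 8/3, x = -6/7.
Consecutive-term ratio: r(k) = -\frac{6}{7} * (k+\frac{3}{2}) (k+\frac{14}{5}) / [(k+\frac{4}{5}) (k+1)] ; factor over Q: parameters, x = -\frac{6}{7}, and C = \frac{8}{3}.


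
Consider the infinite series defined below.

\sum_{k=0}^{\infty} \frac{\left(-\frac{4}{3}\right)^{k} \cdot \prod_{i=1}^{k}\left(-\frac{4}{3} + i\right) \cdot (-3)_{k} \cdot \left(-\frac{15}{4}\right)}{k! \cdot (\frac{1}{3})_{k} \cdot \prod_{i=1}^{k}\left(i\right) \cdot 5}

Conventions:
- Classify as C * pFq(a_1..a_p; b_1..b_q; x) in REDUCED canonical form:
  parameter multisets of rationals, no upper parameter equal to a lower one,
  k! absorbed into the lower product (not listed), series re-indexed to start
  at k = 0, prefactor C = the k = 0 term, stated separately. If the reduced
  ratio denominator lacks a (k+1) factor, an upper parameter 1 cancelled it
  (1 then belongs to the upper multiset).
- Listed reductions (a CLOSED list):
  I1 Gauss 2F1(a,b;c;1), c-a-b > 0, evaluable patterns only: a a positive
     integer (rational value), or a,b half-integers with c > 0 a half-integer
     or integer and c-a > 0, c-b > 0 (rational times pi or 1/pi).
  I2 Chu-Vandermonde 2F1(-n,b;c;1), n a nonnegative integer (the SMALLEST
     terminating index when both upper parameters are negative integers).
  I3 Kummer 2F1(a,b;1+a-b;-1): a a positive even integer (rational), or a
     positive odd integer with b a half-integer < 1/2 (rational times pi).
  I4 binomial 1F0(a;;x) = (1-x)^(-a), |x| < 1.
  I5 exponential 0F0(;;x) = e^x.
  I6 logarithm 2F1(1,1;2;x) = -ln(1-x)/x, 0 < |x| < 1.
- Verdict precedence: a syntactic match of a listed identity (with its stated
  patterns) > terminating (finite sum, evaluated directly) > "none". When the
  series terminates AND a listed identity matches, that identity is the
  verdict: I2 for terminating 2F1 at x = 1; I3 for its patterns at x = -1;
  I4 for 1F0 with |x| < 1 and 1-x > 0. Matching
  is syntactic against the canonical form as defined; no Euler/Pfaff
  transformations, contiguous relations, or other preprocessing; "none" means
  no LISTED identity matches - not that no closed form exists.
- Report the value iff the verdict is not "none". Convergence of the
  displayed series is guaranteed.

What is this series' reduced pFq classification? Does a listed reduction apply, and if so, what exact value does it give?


The tell: t_0 = -\frac{3}{4} here, and the running product (prefactor -3/4) telescopes to a rising factorial.
Ratio: r(k) = -\frac{4}{3} * (k-3) (k-\frac{1}{3}) / [(k+\frac{1}{3}) (k+1) (k+1)] - rational in k, leading ratio -\frac{4}{3}; with t_0 = -\frac{3}{4}, classification follows.

This is -\frac{3}{4} * 2F2(-3, -\frac{1}{3}; \frac{1}{3}, 1; -\frac{4}{3}) in reduced canonical form. Verdict: terminating. (-3)_k vanishes past k = 3, leaving a 4-term sum, computed directly. Exact value: \frac{2537}{756}.


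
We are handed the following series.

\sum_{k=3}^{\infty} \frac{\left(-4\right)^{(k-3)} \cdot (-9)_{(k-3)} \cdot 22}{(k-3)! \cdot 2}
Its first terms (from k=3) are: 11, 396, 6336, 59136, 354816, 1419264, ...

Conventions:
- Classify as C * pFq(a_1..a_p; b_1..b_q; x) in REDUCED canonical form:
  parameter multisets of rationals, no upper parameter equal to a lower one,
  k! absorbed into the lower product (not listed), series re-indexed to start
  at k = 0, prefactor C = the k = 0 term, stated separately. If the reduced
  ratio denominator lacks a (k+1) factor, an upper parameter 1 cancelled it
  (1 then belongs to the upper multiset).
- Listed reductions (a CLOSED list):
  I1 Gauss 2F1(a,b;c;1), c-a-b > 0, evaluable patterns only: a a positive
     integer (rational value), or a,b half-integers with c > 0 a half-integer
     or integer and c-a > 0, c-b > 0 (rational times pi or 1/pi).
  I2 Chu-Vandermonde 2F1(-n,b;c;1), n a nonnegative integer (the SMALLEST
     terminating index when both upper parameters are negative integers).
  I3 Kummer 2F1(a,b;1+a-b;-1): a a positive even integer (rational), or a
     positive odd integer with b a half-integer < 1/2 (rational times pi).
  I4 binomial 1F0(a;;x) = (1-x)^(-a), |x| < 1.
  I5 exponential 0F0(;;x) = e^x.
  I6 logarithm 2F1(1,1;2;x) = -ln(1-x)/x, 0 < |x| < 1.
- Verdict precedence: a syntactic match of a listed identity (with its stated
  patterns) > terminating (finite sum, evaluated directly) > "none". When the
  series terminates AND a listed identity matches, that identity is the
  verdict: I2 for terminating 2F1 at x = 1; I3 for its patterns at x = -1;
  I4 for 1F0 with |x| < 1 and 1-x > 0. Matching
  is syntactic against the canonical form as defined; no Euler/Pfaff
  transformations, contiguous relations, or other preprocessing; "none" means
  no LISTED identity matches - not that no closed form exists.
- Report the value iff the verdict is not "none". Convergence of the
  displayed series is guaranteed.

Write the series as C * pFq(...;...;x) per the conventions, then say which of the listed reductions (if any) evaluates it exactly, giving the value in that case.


The series (x = -4) is 1F0: upper {-9}, lower {-}, prefactor 11. Verdict: terminating. (-9)_k vanishes past k = 9, leaving a 10-term sum, computed directly. Value: 21484375.

Key step: x = -4 and the constant factors (prefactor 11) combine into one prefactor.
Step ratio: r(k) = -4 * (k-9) / [(k+1)] - poly over poly, x = -4 from leading terms; C = 11 at k = 0.


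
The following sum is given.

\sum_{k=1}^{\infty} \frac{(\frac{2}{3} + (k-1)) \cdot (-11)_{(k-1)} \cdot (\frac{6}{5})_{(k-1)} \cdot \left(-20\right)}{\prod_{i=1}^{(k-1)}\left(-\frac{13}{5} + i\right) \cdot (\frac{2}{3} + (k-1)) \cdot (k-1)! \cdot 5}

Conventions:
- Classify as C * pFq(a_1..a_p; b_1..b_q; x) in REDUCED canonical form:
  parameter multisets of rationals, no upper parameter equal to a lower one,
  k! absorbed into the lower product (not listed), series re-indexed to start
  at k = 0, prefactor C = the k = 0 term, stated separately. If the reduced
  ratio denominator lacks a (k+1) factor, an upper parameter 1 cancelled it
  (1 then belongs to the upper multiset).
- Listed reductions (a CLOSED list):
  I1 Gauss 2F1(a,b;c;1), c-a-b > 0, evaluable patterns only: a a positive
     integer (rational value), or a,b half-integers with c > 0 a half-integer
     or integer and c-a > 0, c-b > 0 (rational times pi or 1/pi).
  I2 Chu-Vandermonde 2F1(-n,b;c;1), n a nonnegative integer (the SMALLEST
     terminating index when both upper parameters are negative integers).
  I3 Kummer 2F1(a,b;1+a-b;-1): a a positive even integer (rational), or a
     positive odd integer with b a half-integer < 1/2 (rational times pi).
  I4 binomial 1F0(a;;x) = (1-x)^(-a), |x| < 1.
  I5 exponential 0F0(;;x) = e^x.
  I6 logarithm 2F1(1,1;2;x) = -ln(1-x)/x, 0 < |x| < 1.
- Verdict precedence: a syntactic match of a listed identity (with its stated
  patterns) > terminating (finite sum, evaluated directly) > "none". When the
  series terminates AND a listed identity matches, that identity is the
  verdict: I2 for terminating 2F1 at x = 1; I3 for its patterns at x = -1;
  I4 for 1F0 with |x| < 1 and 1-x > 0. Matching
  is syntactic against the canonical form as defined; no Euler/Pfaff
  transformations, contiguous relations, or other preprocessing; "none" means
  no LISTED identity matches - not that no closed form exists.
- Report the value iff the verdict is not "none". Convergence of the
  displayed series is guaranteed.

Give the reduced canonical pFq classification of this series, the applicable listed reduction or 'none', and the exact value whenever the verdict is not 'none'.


Key observation: x = 1 and the lower running product (C = -4, x = 1) is a rising factorial.
Ratio: r(k) = 1 * (k-11) (k+\frac{6}{5}) / [(k-\frac{8}{5}) (k+1)] - rational in k. x = 1; t_0 = -4; negate the roots.

At argument 1: a 2F1 with upper {-11, \frac{6}{5}}, lower {-\frac{8}{5}}, scaled by C = -4. Verdict: Chu-Vandermonde (I2) applies (terminating 2F1 at x = 1 with n = 11, b = 6/5, c = -\frac{8}{5}). Hence: \frac{403}{629}.


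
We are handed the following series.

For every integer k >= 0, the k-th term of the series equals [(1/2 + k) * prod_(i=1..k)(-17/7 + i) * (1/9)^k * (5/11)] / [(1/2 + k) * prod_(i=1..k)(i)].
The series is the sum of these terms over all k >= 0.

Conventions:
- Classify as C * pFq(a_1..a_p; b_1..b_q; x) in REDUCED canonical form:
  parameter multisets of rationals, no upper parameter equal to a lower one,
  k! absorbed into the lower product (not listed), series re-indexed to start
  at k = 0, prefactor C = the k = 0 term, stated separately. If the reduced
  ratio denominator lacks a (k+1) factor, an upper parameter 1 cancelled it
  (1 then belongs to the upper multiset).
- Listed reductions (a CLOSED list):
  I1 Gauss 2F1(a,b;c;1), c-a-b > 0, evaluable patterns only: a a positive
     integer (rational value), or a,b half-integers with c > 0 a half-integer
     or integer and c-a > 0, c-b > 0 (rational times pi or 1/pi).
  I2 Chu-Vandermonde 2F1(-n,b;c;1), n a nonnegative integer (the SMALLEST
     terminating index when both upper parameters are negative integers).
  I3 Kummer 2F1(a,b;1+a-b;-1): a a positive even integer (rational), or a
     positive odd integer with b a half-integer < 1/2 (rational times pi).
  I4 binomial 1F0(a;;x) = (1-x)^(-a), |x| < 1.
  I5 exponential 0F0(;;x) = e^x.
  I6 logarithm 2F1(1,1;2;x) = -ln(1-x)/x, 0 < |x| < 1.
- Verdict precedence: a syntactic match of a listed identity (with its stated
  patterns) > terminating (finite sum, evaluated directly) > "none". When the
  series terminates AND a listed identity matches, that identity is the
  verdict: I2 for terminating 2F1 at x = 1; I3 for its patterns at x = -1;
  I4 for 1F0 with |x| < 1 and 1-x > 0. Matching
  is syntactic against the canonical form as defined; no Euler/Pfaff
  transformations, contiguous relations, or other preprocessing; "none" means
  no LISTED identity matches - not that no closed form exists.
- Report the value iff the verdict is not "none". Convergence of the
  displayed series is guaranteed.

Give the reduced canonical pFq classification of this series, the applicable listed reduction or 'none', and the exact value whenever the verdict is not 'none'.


Classification (C = 5/11): 1F0 with upper {-10/7}, lower {-}, argument x = 1/9. Verdict at x = 1/9: the binomial series (I4) matches (the 1F0 binomial series: exponent 10/7, x = 1/9). Hence: (5/11) * (8/9)^(10/7).

The tell: t_0 = 5/11 here, and the running product (C = 5/11, x = 1/9) telescopes to a rising factorial.
Step ratio: r(k) = (1/9) * (k-10/7) / [(k+1)] - rational; roots negated = parameters, x = (1/9), C = 5/11.


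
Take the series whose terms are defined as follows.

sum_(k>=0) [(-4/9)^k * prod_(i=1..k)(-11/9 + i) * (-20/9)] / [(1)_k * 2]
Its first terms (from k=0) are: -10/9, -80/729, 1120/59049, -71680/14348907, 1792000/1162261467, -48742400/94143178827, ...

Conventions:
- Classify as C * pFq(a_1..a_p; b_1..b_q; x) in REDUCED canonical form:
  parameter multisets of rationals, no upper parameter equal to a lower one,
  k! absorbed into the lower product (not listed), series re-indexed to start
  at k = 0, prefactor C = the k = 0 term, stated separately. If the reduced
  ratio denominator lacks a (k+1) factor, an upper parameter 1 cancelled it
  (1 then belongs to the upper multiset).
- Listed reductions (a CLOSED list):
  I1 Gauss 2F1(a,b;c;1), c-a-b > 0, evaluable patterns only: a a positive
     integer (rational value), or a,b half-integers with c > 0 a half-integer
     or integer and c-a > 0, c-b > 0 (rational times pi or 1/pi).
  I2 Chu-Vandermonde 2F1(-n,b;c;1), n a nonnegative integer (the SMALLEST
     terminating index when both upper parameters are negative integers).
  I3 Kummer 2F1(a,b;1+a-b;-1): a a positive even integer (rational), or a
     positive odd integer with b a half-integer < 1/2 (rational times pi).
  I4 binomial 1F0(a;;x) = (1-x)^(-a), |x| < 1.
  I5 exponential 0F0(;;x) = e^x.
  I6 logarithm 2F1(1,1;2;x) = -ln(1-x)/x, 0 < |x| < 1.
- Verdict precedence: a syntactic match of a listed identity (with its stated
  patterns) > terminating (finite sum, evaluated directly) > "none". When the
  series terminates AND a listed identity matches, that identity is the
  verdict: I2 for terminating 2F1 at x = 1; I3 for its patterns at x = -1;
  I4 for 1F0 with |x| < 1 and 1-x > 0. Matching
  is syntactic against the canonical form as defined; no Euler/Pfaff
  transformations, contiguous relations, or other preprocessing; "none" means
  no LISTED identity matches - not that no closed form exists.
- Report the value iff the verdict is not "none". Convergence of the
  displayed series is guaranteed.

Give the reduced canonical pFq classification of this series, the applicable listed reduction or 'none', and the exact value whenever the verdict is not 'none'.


With C = -10/9: the canonical form is 1F0(-2/9; -; -4/9). Verdict at x = -4/9: binomial (I4) matches (the 1F0 binomial series: exponent 2/9, x = -4/9). Exact value: (-10/9) * (13/9)^(2/9).

Key observation: with t_0 = -10/9, the constant factors (C = -10/9, x = -4/9) combine into one prefactor.
Adjacent-term ratio: r(k) = (-4/9) * (k-2/9) / [(k+1)] - rational in k. x = (-4/9); t_0 = -10/9; negate the roots.


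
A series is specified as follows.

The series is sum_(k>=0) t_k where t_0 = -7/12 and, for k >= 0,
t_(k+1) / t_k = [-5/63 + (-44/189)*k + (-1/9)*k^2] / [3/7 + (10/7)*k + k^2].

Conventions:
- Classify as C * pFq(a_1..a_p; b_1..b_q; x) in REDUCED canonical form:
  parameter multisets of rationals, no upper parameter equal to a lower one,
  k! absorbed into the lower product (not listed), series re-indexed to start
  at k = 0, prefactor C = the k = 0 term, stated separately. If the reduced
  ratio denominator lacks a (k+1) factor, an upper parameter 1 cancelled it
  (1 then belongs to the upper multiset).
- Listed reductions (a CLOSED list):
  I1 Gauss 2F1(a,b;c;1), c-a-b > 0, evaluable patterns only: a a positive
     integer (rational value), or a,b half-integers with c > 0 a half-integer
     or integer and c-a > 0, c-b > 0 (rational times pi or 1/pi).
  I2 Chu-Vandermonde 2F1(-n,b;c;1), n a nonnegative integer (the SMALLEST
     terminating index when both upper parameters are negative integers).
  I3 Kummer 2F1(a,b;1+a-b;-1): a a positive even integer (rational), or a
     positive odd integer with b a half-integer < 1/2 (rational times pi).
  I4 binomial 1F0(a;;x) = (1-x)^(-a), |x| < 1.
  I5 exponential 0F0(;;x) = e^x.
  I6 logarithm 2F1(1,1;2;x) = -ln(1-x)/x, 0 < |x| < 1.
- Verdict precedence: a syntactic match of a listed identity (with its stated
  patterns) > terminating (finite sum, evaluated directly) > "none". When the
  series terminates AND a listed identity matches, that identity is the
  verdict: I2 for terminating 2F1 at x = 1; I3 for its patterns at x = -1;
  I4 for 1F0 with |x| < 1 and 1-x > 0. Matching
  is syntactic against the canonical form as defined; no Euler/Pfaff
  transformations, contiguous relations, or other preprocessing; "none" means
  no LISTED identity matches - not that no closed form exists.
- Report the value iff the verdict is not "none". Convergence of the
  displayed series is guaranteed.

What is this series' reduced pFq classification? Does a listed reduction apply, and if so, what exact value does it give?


Reduced: x = -1/9, 1F0, upper = {5/3}, lower = {-}, C = -7/12. Verdict: this is the I4 binomial reduction (the 1F0 binomial series: exponent -5/3, x = -1/9). Exact value: (-7/12) * (10/9)^(-5/3).

Structural cue: t_0 = -7/12 here, and the expanded ratio factors over Q; C = -7/12, roots give parameters.
Step ratio: r(k) = (-1/9) * (k+5/3) / [(k+1)] - rational in k. x = (-1/9); t_0 = -7/12; negate the roots.
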